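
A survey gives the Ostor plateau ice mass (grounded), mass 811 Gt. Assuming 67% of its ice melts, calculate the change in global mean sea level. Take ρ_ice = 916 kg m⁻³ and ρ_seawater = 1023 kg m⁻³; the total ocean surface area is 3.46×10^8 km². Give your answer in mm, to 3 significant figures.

Ostor: 0.67 × 811 Gt = 5.434×10^14 kg; dividing by ρ_w = 1023 kg m⁻³ gives 5.312×10^11 m³ of water.
Spread over 3.46×10^14 m² of ocean, Δh = 5.312×10^11 / 3.46×10^14 = 1.54×10^-3 m = 1.54 mm.

≈ 1.54 mm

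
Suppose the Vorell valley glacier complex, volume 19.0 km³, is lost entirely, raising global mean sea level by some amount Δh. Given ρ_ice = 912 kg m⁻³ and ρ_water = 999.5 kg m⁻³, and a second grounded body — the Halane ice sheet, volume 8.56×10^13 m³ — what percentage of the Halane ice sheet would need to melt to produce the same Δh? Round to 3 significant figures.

≈ 0.0222 %

Equal sea-level rise means equal mass of meltwater, i.e. equal mass of ice lost.
Ice mass of Vorell: 1.733×10^13 kg; ice mass of Halane: 7.807×10^16 kg.
Fraction required = 1.733×10^13 / 7.807×10^16 = 2.22×10^-4 → 0.0222 %.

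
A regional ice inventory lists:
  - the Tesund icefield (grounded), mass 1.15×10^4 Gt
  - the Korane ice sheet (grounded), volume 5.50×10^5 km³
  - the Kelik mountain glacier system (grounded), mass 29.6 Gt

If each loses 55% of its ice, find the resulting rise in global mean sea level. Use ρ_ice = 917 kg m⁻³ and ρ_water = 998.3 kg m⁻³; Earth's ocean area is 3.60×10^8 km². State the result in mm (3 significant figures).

≈ 789 mm

Tesund: 0.55 × 1.15×10^4 Gt = 6.325×10^15 kg; dividing by ρ_w = 998.3 kg m⁻³ gives 6.336×10^12 m³ of water.
Korane: 0.55 × 5.50×10^5 km³ × (917/998.3) = 2.779×10^5 km³ of water.
Kelik: 0.55 × 29.6 Gt = 1.628×10^13 kg; dividing by ρ_w = 998.3 kg m⁻³ gives 1.631×10^10 m³ of water.
Total added water ≈ 2.842×10^14 m³ over 3.60×10^14 m² → Δh = 0.789 m = 789 mm.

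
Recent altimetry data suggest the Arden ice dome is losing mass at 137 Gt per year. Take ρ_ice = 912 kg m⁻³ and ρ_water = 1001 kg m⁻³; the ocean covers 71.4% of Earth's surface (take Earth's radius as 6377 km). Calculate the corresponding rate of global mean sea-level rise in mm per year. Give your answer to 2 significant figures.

ρ_w = 1001 kg m⁻³. Annual water volume added = 137 Gt / ρ_w = 1.370×10^14 kg / 1001 kg m⁻³ = 1.369×10^11 m³.
Δh per year = 1.369×10^11 / 3.65×10^14 = 3.75×10^-4 m = 0.38 mm.

≈ 0.38 mm/yr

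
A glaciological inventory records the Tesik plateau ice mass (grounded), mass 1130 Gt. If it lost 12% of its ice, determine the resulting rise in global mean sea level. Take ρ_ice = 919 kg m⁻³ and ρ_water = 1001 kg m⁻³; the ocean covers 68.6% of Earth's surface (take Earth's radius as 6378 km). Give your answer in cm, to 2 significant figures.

Tesik: 0.12 × 1130 Gt = 1.356×10^14 kg; dividing by ρ_w = 1001 kg m⁻³ gives 1.355×10^11 m³ of water.
Spread over 3.51×10^14 m² of ocean, Δh = 1.355×10^11 / 3.51×10^14 = 3.86×10^-4 m = 0.039 cm.

≈ 0.039 cm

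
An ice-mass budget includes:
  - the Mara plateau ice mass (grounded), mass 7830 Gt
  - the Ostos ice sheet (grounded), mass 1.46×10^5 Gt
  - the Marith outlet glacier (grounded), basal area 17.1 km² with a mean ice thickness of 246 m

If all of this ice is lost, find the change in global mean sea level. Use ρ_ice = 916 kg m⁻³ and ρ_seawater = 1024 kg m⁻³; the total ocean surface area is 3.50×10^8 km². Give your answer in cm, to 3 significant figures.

Mara: 7830 Gt = 7.830×10^15 kg; dividing by ρ_w = 1024 kg m⁻³ gives 7.646×10^12 m³ of water.
Ostos: 1.46×10^5 Gt = 1.460×10^17 kg; dividing by ρ_w = 1024 kg m⁻³ gives 1.426×10^14 m³ of water.
Marith: ice volume = 17.1 km² × 246 m = 4.207 km³; 4.207 × (916/1024) = 3.763 km³ of water.
Total added water ≈ 1.502×10^14 m³ over 3.50×10^14 m² → Δh = 0.429 m = 42.9 cm.

≈ 42.9 cm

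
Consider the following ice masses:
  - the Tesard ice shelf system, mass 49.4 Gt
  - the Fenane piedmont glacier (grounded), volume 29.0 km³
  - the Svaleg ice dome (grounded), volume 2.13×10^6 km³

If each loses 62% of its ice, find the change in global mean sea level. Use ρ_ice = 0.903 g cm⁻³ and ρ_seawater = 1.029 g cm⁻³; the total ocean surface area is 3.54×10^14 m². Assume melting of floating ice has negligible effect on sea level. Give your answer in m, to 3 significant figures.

≈ 3.27 m

The Tesard ice shelf system is floating and already displaces its own weight of water, so its melt adds essentially nothing to sea level.
Fenane: 0.62 × 29.0 km³ × (903/1029) = 15.78 km³ of water.
Svaleg: 0.62 × 2.13×10^6 km³ × (903/1029) = 1.159×10^6 km³ of water.
Total added water ≈ 1.159×10^15 m³ over 3.54×10^14 m² → Δh = 3.27 m.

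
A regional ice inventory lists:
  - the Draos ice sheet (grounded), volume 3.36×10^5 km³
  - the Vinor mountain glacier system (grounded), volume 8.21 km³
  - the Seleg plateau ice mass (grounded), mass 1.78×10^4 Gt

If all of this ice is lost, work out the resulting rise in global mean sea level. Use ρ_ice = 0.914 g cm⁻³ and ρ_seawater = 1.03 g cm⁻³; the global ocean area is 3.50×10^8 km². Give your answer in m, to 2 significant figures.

Draos: 3.36×10^5 km³ × (914/1030) = 2.982×10^5 km³ of water.
Vinor: 8.21 km³ × (914/1030) = 7.285 km³ of water.
Seleg: 1.78×10^4 Gt = 1.780×10^16 kg; dividing by ρ_w = 1.03 g cm⁻³ = 1030 kg m⁻³ gives 1.728×10^13 m³ of water.
Total added water ≈ 3.154×10^14 m³ over 3.50×10^14 m² → Δh = 0.901 m.

≈ 0.90 m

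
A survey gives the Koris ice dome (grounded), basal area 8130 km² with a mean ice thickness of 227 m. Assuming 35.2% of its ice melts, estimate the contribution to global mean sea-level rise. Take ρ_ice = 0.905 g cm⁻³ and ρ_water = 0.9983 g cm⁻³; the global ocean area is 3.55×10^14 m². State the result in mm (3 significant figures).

≈ 1.66 mm

Koris: ice volume = 8130 km² × 227 m = 1846 km³; 0.352 × 1846 × (905/998.3) = 588.9 km³ of water.
Spread over 3.55×10^14 m² of ocean, Δh = 5.889×10^11 / 3.55×10^14 = 1.66×10^-3 m = 1.66 mm.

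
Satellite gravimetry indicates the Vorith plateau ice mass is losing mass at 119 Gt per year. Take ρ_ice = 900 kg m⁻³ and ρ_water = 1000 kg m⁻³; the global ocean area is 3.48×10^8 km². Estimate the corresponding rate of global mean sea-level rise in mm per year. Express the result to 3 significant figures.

≈ 0.342 mm/yr

ρ_w = 1000 kg m⁻³. Annual water volume added = 119 Gt / ρ_w = 1.190×10^14 kg / 1000 kg m⁻³ = 1.190×10^11 m³.
Δh per year = 1.190×10^11 / 3.48×10^14 = 3.42×10^-4 m = 0.342 mm.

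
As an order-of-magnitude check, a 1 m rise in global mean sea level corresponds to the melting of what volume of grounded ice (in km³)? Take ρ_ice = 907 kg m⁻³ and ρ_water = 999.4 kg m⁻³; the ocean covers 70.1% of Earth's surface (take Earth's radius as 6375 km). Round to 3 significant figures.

Required water volume = Δh × A = 1 m × 3.58×10^14 m² = 3.580×10^14 m³ = 3.580×10^5 km³.
Ice volume = water volume × ρ_w/ρ_ice = 3.580×10^5 × 999.4/907 = 3.94×10^5 km³.

≈ 3.94×10^5 km³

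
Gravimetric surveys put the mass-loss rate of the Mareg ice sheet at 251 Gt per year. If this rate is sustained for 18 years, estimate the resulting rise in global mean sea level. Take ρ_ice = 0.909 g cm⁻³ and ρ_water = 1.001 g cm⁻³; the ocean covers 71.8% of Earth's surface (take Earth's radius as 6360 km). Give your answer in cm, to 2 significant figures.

Total mass lost = 251 Gt/yr × 18 yr = 4518 Gt = 4.518×10^15 kg.
ρ_w = 1.001 g cm⁻³ = 1001 kg m⁻³, so water volume = 4.518×10^15 / 1001 = 4.513×10^12 m³.
Δh = 4.513×10^12 / 3.65×10^14 = 0.0124 m = 1.2 cm.

≈ 1.2 cm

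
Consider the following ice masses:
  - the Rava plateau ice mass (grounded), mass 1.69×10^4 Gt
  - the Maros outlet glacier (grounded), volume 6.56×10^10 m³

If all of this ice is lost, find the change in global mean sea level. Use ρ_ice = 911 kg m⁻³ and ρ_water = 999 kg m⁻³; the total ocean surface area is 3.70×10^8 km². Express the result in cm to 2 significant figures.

≈ 4.6 cm

Rava: 1.69×10^4 Gt = 1.690×10^16 kg; dividing by ρ_w = 999 kg m⁻³ gives 1.692×10^13 m³ of water.
Maros: 6.56×10^10 m³ × (911/999) = 5.982×10^10 m³ of water.
Total added water ≈ 1.698×10^13 m³ over 3.70×10^14 m² → Δh = 0.0459 m = 4.6 cm.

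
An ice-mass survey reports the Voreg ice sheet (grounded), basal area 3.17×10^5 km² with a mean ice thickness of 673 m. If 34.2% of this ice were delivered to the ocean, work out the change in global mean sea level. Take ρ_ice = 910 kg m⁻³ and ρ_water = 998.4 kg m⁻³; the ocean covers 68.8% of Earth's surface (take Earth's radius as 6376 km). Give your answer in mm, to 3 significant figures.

Voreg: ice volume = 3.17×10^5 km² × 673 m = 2.133×10^5 km³; 0.342 × 2.133×10^5 × (910/998.4) = 6.650×10^4 km³ of water.
Spread over 3.51×10^14 m² of ocean, Δh = 6.650×10^13 / 3.51×10^14 = 0.189 m = 189 mm.

≈ 189 mm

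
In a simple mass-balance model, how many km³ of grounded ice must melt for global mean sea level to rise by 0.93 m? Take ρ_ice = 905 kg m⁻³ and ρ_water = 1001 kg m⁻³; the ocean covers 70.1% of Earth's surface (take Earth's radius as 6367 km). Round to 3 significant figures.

≈ 3.67×10^5 km³

Required water volume = Δh × A = 0.93 m × 3.57×10^14 m² = 3.321×10^14 m³ = 3.321×10^5 km³.
Ice volume = water volume × ρ_w/ρ_ice = 3.321×10^5 × 1001/905 = 3.67×10^5 km³.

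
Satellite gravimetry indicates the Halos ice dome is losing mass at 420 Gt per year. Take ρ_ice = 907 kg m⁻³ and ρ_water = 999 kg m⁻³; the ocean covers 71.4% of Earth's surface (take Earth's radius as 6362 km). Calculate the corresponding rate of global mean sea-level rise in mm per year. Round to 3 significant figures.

ρ_w = 999 kg m⁻³. Annual water volume added = 420 Gt / ρ_w = 4.200×10^14 kg / 999 kg m⁻³ = 4.204×10^11 m³.
Δh per year = 4.204×10^11 / 3.63×10^14 = 1.16×10^-3 m = 1.16 mm.

≈ 1.16 mm/yr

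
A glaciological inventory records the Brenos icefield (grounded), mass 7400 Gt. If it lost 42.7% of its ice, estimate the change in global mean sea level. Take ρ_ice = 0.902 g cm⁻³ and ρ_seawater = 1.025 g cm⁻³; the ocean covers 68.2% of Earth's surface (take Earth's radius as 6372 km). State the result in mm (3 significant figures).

Brenos: 0.427 × 7400 Gt = 3.160×10^15 kg; dividing by ρ_w = 1.025 g cm⁻³ = 1025 kg m⁻³ gives 3.083×10^12 m³ of water.
Spread over 3.48×10^14 m² of ocean, Δh = 3.083×10^12 / 3.48×10^14 = 8.86×10^-3 m = 8.86 mm.

≈ 8.86 mm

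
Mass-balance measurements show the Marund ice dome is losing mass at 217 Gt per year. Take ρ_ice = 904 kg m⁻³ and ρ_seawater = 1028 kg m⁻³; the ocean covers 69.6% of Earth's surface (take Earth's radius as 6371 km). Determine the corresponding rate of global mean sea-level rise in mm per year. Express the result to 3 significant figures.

≈ 0.595 mm/yr

ρ_w = 1028 kg m⁻³. Annual water volume added = 217 Gt / ρ_w = 2.170×10^14 kg / 1028 kg m⁻³ = 2.111×10^11 m³.
Δh per year = 2.111×10^11 / 3.55×10^14 = 5.95×10^-4 m = 0.595 mm.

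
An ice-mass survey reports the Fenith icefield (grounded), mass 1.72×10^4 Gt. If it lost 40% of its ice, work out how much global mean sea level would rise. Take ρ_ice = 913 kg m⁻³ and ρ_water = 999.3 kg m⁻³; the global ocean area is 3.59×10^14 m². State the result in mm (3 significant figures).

Fenith: 0.4 × 1.72×10^4 Gt = 6.880×10^15 kg; dividing by ρ_w = 999.3 kg m⁻³ gives 6.885×10^12 m³ of water.
Spread over 3.59×10^14 m² of ocean, Δh = 6.885×10^12 / 3.59×10^14 = 0.0192 m = 19.2 mm.

≈ 19.2 mm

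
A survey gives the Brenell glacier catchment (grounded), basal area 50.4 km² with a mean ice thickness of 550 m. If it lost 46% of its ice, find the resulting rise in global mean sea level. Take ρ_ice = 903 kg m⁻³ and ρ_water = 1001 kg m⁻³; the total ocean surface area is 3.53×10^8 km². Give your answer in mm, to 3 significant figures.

Brenell: ice volume = 50.4 km² × 550 m = 27.72 km³; 0.46 × 27.72 × (903/1001) = 11.50 km³ of water.
Spread over 3.53×10^14 m² of ocean, Δh = 1.150×10^10 / 3.53×10^14 = 3.26×10^-5 m = 0.0326 mm.

≈ 0.0326 mm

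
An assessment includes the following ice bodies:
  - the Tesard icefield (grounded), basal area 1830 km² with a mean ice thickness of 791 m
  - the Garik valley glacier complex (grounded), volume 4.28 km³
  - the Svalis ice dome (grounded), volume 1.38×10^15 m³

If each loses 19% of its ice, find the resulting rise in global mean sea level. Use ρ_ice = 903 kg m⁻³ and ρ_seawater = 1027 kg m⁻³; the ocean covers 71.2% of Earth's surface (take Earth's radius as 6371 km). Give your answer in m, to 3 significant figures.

Tesard: ice volume = 1830 km² × 791 m = 1448 km³; 0.19 × 1448 × (903/1027) = 241.8 km³ of water.
Garik: 0.19 × 4.28 km³ × (903/1027) = 0.7150 km³ of water.
Svalis: 0.19 × 1.38×10^15 m³ × (903/1027) = 2.305×10^14 m³ of water.
Total added water ≈ 2.308×10^14 m³ over 3.63×10^14 m² → Δh = 0.635 m.

≈ 0.635 m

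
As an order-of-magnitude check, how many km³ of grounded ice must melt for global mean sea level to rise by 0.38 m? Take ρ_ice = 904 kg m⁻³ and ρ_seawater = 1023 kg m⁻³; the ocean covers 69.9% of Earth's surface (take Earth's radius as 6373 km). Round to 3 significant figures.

≈ 1.53×10^5 km³

Required water volume = Δh × A = 0.38 m × 3.57×10^14 m² = 1.356×10^14 m³ = 1.356×10^5 km³.
Ice volume = water volume × ρ_w/ρ_ice = 1.356×10^5 × 1023/904 = 1.53×10^5 km³.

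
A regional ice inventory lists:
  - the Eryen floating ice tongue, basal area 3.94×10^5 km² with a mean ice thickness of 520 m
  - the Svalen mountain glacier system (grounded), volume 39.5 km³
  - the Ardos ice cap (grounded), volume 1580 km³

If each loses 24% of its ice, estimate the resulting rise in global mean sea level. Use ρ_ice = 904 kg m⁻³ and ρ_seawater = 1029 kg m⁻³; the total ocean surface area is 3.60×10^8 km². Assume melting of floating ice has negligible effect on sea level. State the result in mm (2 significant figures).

≈ 0.95 mm

The Eryen floating ice tongue is floating and already displaces its own weight of water, so its melt adds essentially nothing to sea level.
Svalen: 0.24 × 39.5 km³ × (904/1029) = 8.328 km³ of water.
Ardos: 0.24 × 1580 km³ × (904/1029) = 333.1 km³ of water.
Total added water ≈ 3.415×10^11 m³ over 3.60×10^14 m² → Δh = 9.49×10^-4 m = 0.95 mm.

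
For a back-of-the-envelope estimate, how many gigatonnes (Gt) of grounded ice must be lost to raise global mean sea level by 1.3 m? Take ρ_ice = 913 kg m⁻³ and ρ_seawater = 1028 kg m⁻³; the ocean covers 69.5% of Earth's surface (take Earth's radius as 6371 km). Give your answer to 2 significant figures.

≈ 4.7×10^5 Gt

Required water volume = Δh × A = 1.3 m × 3.54×10^14 m² = 4.608×10^14 m³.
ρ_w = 1028 kg m⁻³, so the mass of water = 4.608×10^14 m³ × 1028 kg m⁻³ = 4.737×10^17 kg = 4.7×10^5 Gt (and the same mass of ice, by conservation).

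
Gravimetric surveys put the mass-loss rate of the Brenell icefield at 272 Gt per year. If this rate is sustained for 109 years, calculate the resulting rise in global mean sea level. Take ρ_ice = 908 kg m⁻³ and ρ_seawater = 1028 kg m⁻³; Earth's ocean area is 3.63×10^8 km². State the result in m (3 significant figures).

Total mass lost = 272 Gt/yr × 109 yr = 2.965×10^4 Gt = 2.965×10^16 kg.
ρ_w = 1028 kg m⁻³, so water volume = 2.965×10^16 / 1028 = 2.884×10^13 m³.
Δh = 2.884×10^13 / 3.63×10^14 = 0.0795 m.

≈ 0.0795 m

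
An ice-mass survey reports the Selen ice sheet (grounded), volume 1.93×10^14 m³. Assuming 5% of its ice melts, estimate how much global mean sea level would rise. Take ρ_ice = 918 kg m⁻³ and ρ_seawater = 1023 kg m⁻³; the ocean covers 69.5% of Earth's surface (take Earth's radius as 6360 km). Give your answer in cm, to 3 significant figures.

≈ 2.45 cm

Selen: 0.05 × 1.93×10^14 m³ × (918/1023) = 8.660×10^12 m³ of water.
Spread over 3.53×10^14 m² of ocean, Δh = 8.660×10^12 / 3.53×10^14 = 0.0245 m = 2.45 cm.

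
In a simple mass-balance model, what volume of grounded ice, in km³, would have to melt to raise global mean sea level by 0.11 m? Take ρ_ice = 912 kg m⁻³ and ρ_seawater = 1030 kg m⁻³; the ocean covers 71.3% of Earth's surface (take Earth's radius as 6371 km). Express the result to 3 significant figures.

Required water volume = Δh × A = 0.11 m × 3.64×10^14 m² = 4.000×10^13 m³ = 4.000×10^4 km³.
Ice volume = water volume × ρ_w/ρ_ice = 4.000×10^4 × 1030/912 = 4.52×10^4 km³.

≈ 4.52×10^4 km³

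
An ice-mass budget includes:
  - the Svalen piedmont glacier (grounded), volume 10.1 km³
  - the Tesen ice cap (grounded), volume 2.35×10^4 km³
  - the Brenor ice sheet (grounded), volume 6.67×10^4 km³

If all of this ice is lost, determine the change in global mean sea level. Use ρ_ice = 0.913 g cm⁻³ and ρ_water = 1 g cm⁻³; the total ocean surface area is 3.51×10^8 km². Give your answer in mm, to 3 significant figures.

≈ 235 mm

Svalen: 10.1 km³ × (913/1000) = 9.221 km³ of water.
Tesen: 2.35×10^4 km³ × (913/1000) = 2.146×10^4 km³ of water.
Brenor: 6.67×10^4 km³ × (913/1000) = 6.090×10^4 km³ of water.
Total added water ≈ 8.236×10^13 m³ over 3.51×10^14 m² → Δh = 0.235 m = 235 mm.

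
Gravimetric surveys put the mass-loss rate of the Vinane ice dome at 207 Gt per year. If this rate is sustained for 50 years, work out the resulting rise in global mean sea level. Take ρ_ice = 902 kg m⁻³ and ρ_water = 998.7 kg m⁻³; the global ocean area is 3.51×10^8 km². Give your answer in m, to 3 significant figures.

≈ 0.0295 m

Total mass lost = 207 Gt/yr × 50 yr = 1.035×10^4 Gt = 1.035×10^16 kg.
ρ_w = 998.7 kg m⁻³, so water volume = 1.035×10^16 / 998.7 = 1.036×10^13 m³.
Δh = 1.036×10^13 / 3.51×10^14 = 0.0295 m.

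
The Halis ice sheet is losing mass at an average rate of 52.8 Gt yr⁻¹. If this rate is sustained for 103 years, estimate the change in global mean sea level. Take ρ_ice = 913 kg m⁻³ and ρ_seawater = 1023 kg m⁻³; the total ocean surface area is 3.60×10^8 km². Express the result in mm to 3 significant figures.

Total mass lost = 52.8 Gt/yr × 103 yr = 5438 Gt = 5.438×10^15 kg.
ρ_w = 1023 kg m⁻³, so water volume = 5.438×10^15 / 1023 = 5.316×10^12 m³.
Δh = 5.316×10^12 / 3.60×10^14 = 0.0148 m = 14.8 mm.

≈ 14.8 mm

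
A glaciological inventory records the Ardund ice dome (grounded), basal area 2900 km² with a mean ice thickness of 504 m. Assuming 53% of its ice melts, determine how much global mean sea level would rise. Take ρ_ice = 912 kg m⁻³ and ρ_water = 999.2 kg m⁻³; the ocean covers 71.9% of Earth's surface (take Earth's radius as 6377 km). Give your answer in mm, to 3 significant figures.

Ardund: ice volume = 2900 km² × 504 m = 1462 km³; 0.53 × 1462 × (912/999.2) = 707.0 km³ of water.
Spread over 3.67×10^14 m² of ocean, Δh = 7.070×10^11 / 3.67×10^14 = 1.92×10^-3 m = 1.92 mm.

≈ 1.92 mm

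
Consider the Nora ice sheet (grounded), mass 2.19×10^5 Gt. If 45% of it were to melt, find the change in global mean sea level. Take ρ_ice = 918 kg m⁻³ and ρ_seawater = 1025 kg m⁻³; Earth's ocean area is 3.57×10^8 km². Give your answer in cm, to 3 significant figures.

≈ 26.9 cm

Nora: 0.45 × 2.19×10^5 Gt = 9.855×10^16 kg; dividing by ρ_w = 1025 kg m⁻³ gives 9.615×10^13 m³ of water.
Spread over 3.57×10^14 m² of ocean, Δh = 9.615×10^13 / 3.57×10^14 = 0.269 m = 26.9 cm.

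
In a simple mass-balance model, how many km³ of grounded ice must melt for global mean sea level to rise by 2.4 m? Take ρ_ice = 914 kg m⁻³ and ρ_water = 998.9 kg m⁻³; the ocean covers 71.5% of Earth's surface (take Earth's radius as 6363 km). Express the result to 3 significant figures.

≈ 9.54×10^5 km³

Required water volume = Δh × A = 2.4 m × 3.64×10^14 m² = 8.731×10^14 m³ = 8.731×10^5 km³.
Ice volume = water volume × ρ_w/ρ_ice = 8.731×10^5 × 998.9/914 = 9.54×10^5 km³.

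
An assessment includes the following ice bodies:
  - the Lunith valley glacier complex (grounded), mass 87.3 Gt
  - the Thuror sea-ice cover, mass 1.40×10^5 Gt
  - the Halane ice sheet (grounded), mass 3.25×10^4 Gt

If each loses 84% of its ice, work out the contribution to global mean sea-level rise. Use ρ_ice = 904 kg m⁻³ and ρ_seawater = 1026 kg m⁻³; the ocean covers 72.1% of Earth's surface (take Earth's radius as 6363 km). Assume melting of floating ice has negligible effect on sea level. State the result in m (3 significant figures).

Lunith: 0.84 × 87.3 Gt = 7.333×10^13 kg; dividing by ρ_w = 1026 kg m⁻³ gives 7.147×10^10 m³ of water.
The Thuror sea-ice cover is floating and already displaces its own weight of water, so its melt adds essentially nothing to sea level.
Halane: 0.84 × 3.25×10^4 Gt = 2.730×10^16 kg; dividing by ρ_w = 1026 kg m⁻³ gives 2.661×10^13 m³ of water.
Total added water ≈ 2.668×10^13 m³ over 3.67×10^14 m² → Δh = 0.0727 m.

≈ 0.0727 m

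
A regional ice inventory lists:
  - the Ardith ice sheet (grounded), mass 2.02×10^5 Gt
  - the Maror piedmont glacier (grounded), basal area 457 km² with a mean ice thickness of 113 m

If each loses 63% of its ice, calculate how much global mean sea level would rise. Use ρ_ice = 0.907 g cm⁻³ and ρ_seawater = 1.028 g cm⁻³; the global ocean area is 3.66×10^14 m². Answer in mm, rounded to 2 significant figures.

Ardith: 0.63 × 2.02×10^5 Gt = 1.273×10^17 kg; dividing by ρ_w = 1.028 g cm⁻³ = 1028 kg m⁻³ gives 1.238×10^14 m³ of water.
Maror: ice volume = 457 km² × 113 m = 51.64 km³; 0.63 × 51.64 × (907/1028) = 28.70 km³ of water.
Total added water ≈ 1.238×10^14 m³ over 3.66×10^14 m² → Δh = 0.338 m = 340 mm.

≈ 340 mm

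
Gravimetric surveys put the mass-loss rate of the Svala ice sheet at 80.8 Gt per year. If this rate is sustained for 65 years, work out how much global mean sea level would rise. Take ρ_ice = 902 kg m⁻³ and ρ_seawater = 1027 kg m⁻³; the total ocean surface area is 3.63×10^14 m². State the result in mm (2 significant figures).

≈ 14 mm

Total mass lost = 80.8 Gt/yr × 65 yr = 5252 Gt = 5.252×10^15 kg.
ρ_w = 1027 kg m⁻³, so water volume = 5.252×10^15 / 1027 = 5.114×10^12 m³.
Δh = 5.114×10^12 / 3.63×10^14 = 0.0141 m = 14 mm.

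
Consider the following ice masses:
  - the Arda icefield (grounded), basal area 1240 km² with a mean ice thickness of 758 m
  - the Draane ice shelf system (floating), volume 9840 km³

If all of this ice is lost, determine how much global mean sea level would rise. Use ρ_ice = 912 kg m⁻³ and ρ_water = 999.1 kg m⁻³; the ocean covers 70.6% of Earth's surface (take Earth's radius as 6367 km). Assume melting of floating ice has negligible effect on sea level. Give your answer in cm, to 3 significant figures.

≈ 0.239 cm

Arda: ice volume = 1240 km² × 758 m = 939.9 km³; 939.9 × (912/999.1) = 858.0 km³ of water.
The Draane ice shelf system is floating and already displaces its own weight of water, so its melt adds essentially nothing to sea level.
Total added water ≈ 8.580×10^11 m³ over 3.60×10^14 m² → Δh = 2.39×10^-3 m = 0.239 cm.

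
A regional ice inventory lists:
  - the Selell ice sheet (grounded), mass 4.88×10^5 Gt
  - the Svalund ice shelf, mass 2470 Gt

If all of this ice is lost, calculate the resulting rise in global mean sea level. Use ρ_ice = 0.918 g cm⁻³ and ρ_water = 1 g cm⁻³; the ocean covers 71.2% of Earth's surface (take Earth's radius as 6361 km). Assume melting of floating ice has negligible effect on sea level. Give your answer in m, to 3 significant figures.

Selell: 4.88×10^5 Gt = 4.880×10^17 kg; dividing by ρ_w = 1 g cm⁻³ = 1000 kg m⁻³ gives 4.880×10^14 m³ of water.
The Svalund ice shelf is floating and already displaces its own weight of water, so its melt adds essentially nothing to sea level.
Total added water ≈ 4.880×10^14 m³ over 3.62×10^14 m² → Δh = 1.35 m.

≈ 1.35 m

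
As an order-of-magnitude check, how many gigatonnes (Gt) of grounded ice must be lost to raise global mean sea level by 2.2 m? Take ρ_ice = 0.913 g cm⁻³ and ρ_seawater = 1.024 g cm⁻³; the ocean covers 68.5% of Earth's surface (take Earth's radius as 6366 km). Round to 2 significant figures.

Required water volume = Δh × A = 2.2 m × 3.49×10^14 m² = 7.675×10^14 m³.
ρ_w = 1.024 g cm⁻³ = 1024 kg m⁻³, so the mass of water = 7.675×10^14 m³ × 1024 kg m⁻³ = 7.859×10^17 kg = 7.9×10^5 Gt (and the same mass of ice, by conservation).

≈ 7.9×10^5 Gt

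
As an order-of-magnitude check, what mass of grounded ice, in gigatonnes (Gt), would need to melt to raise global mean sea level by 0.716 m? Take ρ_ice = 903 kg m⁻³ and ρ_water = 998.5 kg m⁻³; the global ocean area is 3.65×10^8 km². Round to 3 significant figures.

Required water volume = Δh × A = 0.716 m × 3.65×10^14 m² = 2.613×10^14 m³.
ρ_w = 998.5 kg m⁻³, so the mass of water = 2.613×10^14 m³ × 998.5 kg m⁻³ = 2.609×10^17 kg = 2.61×10^5 Gt (and the same mass of ice, by conservation).

≈ 2.61×10^5 Gt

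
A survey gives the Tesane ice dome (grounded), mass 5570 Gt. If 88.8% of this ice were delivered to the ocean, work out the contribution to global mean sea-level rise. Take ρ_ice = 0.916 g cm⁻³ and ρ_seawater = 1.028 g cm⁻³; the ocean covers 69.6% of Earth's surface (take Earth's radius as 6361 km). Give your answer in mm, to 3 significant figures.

Tesane: 0.888 × 5570 Gt = 4.946×10^15 kg; dividing by ρ_w = 1.028 g cm⁻³ = 1028 kg m⁻³ gives 4.811×10^12 m³ of water.
Spread over 3.54×10^14 m² of ocean, Δh = 4.811×10^12 / 3.54×10^14 = 0.0136 m = 13.6 mm.

≈ 13.6 mm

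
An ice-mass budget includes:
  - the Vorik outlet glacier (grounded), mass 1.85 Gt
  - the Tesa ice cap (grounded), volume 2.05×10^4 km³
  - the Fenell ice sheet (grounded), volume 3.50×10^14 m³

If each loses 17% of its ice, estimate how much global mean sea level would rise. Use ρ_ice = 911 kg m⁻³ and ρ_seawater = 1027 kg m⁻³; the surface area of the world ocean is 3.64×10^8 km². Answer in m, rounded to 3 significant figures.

Vorik: 0.17 × 1.85 Gt = 3.145×10^11 kg; dividing by ρ_w = 1027 kg m⁻³ gives 3.062×10^8 m³ of water.
Tesa: 0.17 × 2.05×10^4 km³ × (911/1027) = 3091 km³ of water.
Fenell: 0.17 × 3.50×10^14 m³ × (911/1027) = 5.278×10^13 m³ of water.
Total added water ≈ 5.587×10^13 m³ over 3.64×10^14 m² → Δh = 0.153 m.

≈ 0.153 m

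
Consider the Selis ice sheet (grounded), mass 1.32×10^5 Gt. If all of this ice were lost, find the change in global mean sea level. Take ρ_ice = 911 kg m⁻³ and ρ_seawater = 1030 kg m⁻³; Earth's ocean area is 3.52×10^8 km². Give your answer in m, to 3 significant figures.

≈ 0.364 m

Selis: 1.32×10^5 Gt = 1.320×10^17 kg; dividing by ρ_w = 1030 kg m⁻³ gives 1.282×10^14 m³ of water.
Spread over 3.52×10^14 m² of ocean, Δh = 1.282×10^14 / 3.52×10^14 = 0.364 m.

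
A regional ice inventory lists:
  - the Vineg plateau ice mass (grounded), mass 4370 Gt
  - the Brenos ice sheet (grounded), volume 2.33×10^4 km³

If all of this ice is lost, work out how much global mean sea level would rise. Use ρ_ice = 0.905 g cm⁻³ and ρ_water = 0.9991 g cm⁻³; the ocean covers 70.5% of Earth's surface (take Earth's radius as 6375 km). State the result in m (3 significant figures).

Vineg: 4370 Gt = 4.370×10^15 kg; dividing by ρ_w = 0.9991 g cm⁻³ = 999.1 kg m⁻³ gives 4.374×10^12 m³ of water.
Brenos: 2.33×10^4 km³ × (905/999.1) = 2.111×10^4 km³ of water.
Total added water ≈ 2.548×10^13 m³ over 3.60×10^14 m² → Δh = 0.0708 m.

≈ 0.0708 m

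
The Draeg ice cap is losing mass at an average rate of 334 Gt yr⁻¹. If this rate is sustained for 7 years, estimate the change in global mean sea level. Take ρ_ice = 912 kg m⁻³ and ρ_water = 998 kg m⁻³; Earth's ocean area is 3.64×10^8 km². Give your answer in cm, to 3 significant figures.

Total mass lost = 334 Gt/yr × 7 yr = 2338 Gt = 2.338×10^15 kg.
ρ_w = 998 kg m⁻³, so water volume = 2.338×10^15 / 998 = 2.343×10^12 m³.
Δh = 2.343×10^12 / 3.64×10^14 = 6.44×10^-3 m = 0.644 cm.

≈ 0.644 cm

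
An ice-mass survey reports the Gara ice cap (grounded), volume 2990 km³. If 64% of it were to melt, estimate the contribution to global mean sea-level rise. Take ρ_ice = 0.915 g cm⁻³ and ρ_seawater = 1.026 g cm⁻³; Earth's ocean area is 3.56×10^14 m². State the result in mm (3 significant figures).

≈ 4.79 mm

Gara: 0.64 × 2990 km³ × (915/1026) = 1707 km³ of water.
Spread over 3.56×10^14 m² of ocean, Δh = 1.707×10^12 / 3.56×10^14 = 4.79×10^-3 m = 4.79 mm.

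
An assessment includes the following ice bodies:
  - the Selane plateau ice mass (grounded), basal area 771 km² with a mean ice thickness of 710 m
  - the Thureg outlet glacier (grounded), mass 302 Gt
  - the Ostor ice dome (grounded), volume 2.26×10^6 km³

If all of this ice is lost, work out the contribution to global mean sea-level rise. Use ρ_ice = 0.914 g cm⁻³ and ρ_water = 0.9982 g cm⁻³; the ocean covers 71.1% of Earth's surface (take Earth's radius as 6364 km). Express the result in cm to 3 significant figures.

≈ 572 cm

Selane: ice volume = 771 km² × 710 m = 547.4 km³; 547.4 × (914/998.2) = 501.2 km³ of water.
Thureg: 302 Gt = 3.020×10^14 kg; dividing by ρ_w = 0.9982 g cm⁻³ = 998.2 kg m⁻³ gives 3.025×10^11 m³ of water.
Ostor: 2.26×10^6 km³ × (914/998.2) = 2.069×10^6 km³ of water.
Total added water ≈ 2.070×10^15 m³ over 3.62×10^14 m² → Δh = 5.72 m = 572 cm.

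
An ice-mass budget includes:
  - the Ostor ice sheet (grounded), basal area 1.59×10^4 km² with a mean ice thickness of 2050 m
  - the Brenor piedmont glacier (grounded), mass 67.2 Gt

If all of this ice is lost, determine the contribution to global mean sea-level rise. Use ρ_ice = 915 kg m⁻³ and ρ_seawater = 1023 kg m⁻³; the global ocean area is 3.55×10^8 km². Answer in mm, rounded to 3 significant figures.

≈ 82.3 mm

Ostor: ice volume = 1.59×10^4 km² × 2050 m = 3.260×10^4 km³; 3.260×10^4 × (915/1023) = 2.915×10^4 km³ of water.
Brenor: 67.2 Gt = 6.720×10^13 kg; dividing by ρ_w = 1023 kg m⁻³ gives 6.569×10^10 m³ of water.
Total added water ≈ 2.922×10^13 m³ over 3.55×10^14 m² → Δh = 0.0823 m = 82.3 mm.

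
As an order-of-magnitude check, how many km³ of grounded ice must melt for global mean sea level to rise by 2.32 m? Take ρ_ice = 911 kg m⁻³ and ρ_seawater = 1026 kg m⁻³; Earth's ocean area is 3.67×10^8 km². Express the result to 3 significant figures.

≈ 9.59×10^5 km³

Required water volume = Δh × A = 2.32 m × 3.67×10^14 m² = 8.514×10^14 m³ = 8.514×10^5 km³.
Ice volume = water volume × ρ_w/ρ_ice = 8.514×10^5 × 1026/911 = 9.59×10^5 km³.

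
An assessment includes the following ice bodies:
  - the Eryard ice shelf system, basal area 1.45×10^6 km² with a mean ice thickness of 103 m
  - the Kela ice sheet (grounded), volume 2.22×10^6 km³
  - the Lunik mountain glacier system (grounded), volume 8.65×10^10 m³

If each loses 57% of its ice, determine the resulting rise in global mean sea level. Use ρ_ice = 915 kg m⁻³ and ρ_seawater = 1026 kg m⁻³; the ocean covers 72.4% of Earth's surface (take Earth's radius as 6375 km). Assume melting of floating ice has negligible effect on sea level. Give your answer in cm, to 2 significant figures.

≈ 310 cm

The Eryard ice shelf system is floating and already displaces its own weight of water, so its melt adds essentially nothing to sea level.
Kela: 0.57 × 2.22×10^6 km³ × (915/1026) = 1.128×10^6 km³ of water.
Lunik: 0.57 × 8.65×10^10 m³ × (915/1026) = 4.397×10^10 m³ of water.
Total added water ≈ 1.129×10^15 m³ over 3.70×10^14 m² → Δh = 3.05 m = 310 cm.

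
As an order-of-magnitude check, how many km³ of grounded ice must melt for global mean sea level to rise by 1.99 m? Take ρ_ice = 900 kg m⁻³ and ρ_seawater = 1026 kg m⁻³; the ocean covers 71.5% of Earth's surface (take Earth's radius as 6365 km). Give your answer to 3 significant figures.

≈ 8.26×10^5 km³

Required water volume = Δh × A = 1.99 m × 3.64×10^14 m² = 7.244×10^14 m³ = 7.244×10^5 km³.
Ice volume = water volume × ρ_w/ρ_ice = 7.244×10^5 × 1026/900 = 8.26×10^5 km³.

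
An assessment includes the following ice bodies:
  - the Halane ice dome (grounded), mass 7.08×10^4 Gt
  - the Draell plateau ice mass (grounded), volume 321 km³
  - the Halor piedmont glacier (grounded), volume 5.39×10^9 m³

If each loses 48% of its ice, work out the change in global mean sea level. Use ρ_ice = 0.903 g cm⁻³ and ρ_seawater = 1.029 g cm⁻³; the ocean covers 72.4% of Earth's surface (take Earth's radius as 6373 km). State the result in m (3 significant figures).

Halane: 0.48 × 7.08×10^4 Gt = 3.398×10^16 kg; dividing by ρ_w = 1.029 g cm⁻³ = 1029 kg m⁻³ gives 3.303×10^13 m³ of water.
Draell: 0.48 × 321 km³ × (903/1029) = 135.2 km³ of water.
Halor: 0.48 × 5.39×10^9 m³ × (903/1029) = 2.270×10^9 m³ of water.
Total added water ≈ 3.316×10^13 m³ over 3.70×10^14 m² → Δh = 0.0897 m.

≈ 0.0897 m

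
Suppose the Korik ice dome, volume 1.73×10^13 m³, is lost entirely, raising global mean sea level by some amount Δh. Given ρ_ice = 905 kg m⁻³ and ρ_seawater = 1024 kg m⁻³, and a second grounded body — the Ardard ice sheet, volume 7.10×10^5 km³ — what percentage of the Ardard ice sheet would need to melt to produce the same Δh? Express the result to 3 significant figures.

≈ 2.44 %

Equal sea-level rise means equal mass of meltwater, i.e. equal mass of ice lost.
Ice mass of Korik: 1.566×10^16 kg; ice mass of Ardard: 6.426×10^17 kg.
Fraction required = 1.566×10^16 / 6.426×10^17 = 0.0244 → 2.44 %.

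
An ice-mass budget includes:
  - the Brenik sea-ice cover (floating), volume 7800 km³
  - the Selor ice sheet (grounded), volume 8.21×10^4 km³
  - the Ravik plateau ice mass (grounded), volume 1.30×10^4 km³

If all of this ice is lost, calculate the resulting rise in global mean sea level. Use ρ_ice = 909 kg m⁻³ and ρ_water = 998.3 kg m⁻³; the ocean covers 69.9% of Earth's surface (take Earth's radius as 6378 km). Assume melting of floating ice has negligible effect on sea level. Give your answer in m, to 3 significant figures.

The Brenik sea-ice cover is floating and already displaces its own weight of water, so its melt adds essentially nothing to sea level.
Selor: 8.21×10^4 km³ × (909/998.3) = 7.476×10^4 km³ of water.
Ravik: 1.30×10^4 km³ × (909/998.3) = 1.184×10^4 km³ of water.
Total added water ≈ 8.659×10^13 m³ over 3.57×10^14 m² → Δh = 0.242 m.

≈ 0.242 m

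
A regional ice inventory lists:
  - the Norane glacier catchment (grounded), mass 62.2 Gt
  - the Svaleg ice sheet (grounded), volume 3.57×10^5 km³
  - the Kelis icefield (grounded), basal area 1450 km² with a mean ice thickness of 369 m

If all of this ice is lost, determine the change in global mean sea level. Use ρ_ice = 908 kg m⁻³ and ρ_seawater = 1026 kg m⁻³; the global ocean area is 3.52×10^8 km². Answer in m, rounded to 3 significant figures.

Norane: 62.2 Gt = 6.220×10^13 kg; dividing by ρ_w = 1026 kg m⁻³ gives 6.062×10^10 m³ of water.
Svaleg: 3.57×10^5 km³ × (908/1026) = 3.159×10^5 km³ of water.
Kelis: ice volume = 1450 km² × 369 m = 535.0 km³; 535.0 × (908/1026) = 473.5 km³ of water.
Total added water ≈ 3.165×10^14 m³ over 3.52×10^14 m² → Δh = 0.899 m.

≈ 0.899 m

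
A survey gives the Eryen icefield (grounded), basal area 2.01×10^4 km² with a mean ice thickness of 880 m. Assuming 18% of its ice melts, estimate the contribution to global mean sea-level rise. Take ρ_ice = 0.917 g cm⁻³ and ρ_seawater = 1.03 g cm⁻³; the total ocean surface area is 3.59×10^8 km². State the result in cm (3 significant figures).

≈ 0.790 cm

Eryen: ice volume = 2.01×10^4 km² × 880 m = 1.769×10^4 km³; 0.18 × 1.769×10^4 × (917/1030) = 2835 km³ of water.
Spread over 3.59×10^14 m² of ocean, Δh = 2.835×10^12 / 3.59×10^14 = 7.90×10^-3 m = 0.790 cm.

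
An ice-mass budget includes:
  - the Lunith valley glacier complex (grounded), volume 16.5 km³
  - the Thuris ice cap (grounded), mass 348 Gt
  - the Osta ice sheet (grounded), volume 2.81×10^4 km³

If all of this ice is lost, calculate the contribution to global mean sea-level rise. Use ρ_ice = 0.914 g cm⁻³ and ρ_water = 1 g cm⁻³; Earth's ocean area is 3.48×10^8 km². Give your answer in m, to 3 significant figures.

Lunith: 16.5 km³ × (914/1000) = 15.08 km³ of water.
Thuris: 348 Gt = 3.480×10^14 kg; dividing by ρ_w = 1 g cm⁻³ = 1000 kg m⁻³ gives 3.480×10^11 m³ of water.
Osta: 2.81×10^4 km³ × (914/1000) = 2.568×10^4 km³ of water.
Total added water ≈ 2.605×10^13 m³ over 3.48×10^14 m² → Δh = 0.0748 m.

≈ 0.0748 m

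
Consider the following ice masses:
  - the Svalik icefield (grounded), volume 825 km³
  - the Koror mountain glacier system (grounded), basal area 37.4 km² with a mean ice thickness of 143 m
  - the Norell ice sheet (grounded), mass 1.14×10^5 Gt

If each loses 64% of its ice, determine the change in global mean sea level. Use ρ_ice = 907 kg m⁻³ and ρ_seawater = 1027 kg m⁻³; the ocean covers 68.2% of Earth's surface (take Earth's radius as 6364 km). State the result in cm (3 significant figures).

Svalik: 0.64 × 825 km³ × (907/1027) = 466.3 km³ of water.
Koror: ice volume = 37.4 km² × 143 m = 5.348 km³; 0.64 × 5.348 × (907/1027) = 3.023 km³ of water.
Norell: 0.64 × 1.14×10^5 Gt = 7.296×10^16 kg; dividing by ρ_w = 1027 kg m⁻³ gives 7.104×10^13 m³ of water.
Total added water ≈ 7.151×10^13 m³ over 3.47×10^14 m² → Δh = 0.206 m = 20.6 cm.

≈ 20.6 cm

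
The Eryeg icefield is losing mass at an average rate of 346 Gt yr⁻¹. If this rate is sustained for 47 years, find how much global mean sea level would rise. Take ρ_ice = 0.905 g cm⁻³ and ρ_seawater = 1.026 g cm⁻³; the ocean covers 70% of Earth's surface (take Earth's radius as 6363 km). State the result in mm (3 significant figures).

≈ 44.5 mm

Total mass lost = 346 Gt/yr × 47 yr = 1.626×10^4 Gt = 1.626×10^16 kg.
ρ_w = 1.026 g cm⁻³ = 1026 kg m⁻³, so water volume = 1.626×10^16 / 1026 = 1.585×10^13 m³.
Δh = 1.585×10^13 / 3.56×10^14 = 0.0445 m = 44.5 mm.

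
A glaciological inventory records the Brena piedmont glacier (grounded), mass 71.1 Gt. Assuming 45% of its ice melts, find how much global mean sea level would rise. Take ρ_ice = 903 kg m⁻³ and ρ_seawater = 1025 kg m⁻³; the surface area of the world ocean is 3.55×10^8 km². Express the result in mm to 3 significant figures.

Brena: 0.45 × 71.1 Gt = 3.199×10^13 kg; dividing by ρ_w = 1025 kg m⁻³ gives 3.121×10^10 m³ of water.
Spread over 3.55×10^14 m² of ocean, Δh = 3.121×10^10 / 3.55×10^14 = 8.79×10^-5 m = 0.0879 mm.

≈ 0.0879 mm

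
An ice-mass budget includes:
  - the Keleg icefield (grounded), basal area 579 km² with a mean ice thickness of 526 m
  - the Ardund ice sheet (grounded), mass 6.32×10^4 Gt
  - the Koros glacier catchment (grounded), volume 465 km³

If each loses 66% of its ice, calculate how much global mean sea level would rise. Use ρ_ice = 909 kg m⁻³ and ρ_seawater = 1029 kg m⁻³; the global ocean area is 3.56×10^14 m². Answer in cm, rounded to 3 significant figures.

≈ 11.5 cm

Keleg: ice volume = 579 km² × 526 m = 304.6 km³; 0.66 × 304.6 × (909/1029) = 177.6 km³ of water.
Ardund: 0.66 × 6.32×10^4 Gt = 4.171×10^16 kg; dividing by ρ_w = 1029 kg m⁻³ gives 4.054×10^13 m³ of water.
Koros: 0.66 × 465 km³ × (909/1029) = 271.1 km³ of water.
Total added water ≈ 4.099×10^13 m³ over 3.56×10^14 m² → Δh = 0.115 m = 11.5 cm.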